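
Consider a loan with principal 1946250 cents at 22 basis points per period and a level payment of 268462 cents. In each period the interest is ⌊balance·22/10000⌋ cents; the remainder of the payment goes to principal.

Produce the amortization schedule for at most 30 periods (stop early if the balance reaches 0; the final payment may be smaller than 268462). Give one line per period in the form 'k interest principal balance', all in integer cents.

1 4281 264181 1682069
2 3700 264762 1417307
3 3118 265344 1151963
4 2534 265928 886035
5 1949 266513 619522
6 1362 267100 352422
7 775 267687 84735
8 186 84735 0

1. interest=⌊1946250·22/10000⌋=4281; principal=268462-4281=264181; balance=1946250-264181=1682069
2. interest=⌊1682069·22/10000⌋=3700; principal=268462-3700=264762; balance=1682069-264762=1417307
3. interest=⌊1417307·22/10000⌋=3118; principal=268462-3118=265344; balance=1417307-265344=1151963
4. interest=⌊1151963·22/10000⌋=2534; principal=268462-2534=265928; balance=1151963-265928=886035
5. interest=⌊886035·22/10000⌋=1949; principal=268462-1949=266513; balance=886035-266513=619522
6. interest=⌊619522·22/10000⌋=1362; principal=268462-1362=267100; balance=619522-267100=352422
7. interest=⌊352422·22/10000⌋=775; principal=268462-775=267687; balance=352422-267687=84735
8. interest=⌊84735·22/10000⌋=186; principal=min(268462-186,84735)=84735; balance=84735-84735=0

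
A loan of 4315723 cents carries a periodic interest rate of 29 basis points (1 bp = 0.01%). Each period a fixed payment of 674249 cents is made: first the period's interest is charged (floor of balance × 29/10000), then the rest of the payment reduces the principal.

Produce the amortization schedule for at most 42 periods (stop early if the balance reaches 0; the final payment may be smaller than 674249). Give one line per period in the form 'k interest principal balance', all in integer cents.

1. interest=⌊4315723·29/10000⌋=12515; principal=674249-12515=661734; balance=4315723-661734=3653989
2. interest=⌊3653989·29/10000⌋=10596; principal=674249-10596=663653; balance=3653989-663653=2990336
3. interest=⌊2990336·29/10000⌋=8671; principal=674249-8671=665578; balance=2990336-665578=2324758
4. interest=⌊2324758·29/10000⌋=6741; principal=674249-6741=667508; balance=2324758-667508=1657250
5. interest=⌊1657250·29/10000⌋=4806; principal=674249-4806=669443; balance=1657250-669443=987807
6. interest=⌊987807·29/10000⌋=2864; principal=674249-2864=671385; balance=987807-671385=316422
7. interest=⌊316422·29/10000⌋=917; principal=min(674249-917,316422)=316422; balance=316422-316422=0

1 12515 661734 3653989
2 10596 663653 2990336
3 8671 665578 2324758
4 6741 667508 1657250
5 4806 669443 987807
6 2864 671385 316422
7 917 316422 0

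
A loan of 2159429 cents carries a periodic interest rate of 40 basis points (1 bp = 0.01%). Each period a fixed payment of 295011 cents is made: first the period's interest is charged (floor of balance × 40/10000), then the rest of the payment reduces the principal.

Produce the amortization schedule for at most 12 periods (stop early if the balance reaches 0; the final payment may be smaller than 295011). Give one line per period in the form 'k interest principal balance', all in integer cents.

1 8637 286374 1873055
2 7492 287519 1585536
3 6342 288669 1296867
4 5187 289824 1007043
5 4028 290983 716060
6 2864 292147 423913
7 1695 293316 130597
8 522 130597 0

1. interest=⌊2159429·40/10000⌋=8637; principal=295011-8637=286374; balance=2159429-286374=1873055
2. interest=⌊1873055·40/10000⌋=7492; principal=295011-7492=287519; balance=1873055-287519=1585536
3. interest=⌊1585536·40/10000⌋=6342; principal=295011-6342=288669; balance=1585536-288669=1296867
4. interest=⌊1296867·40/10000⌋=5187; principal=295011-5187=289824; balance=1296867-289824=1007043
5. interest=⌊1007043·40/10000⌋=4028; principal=295011-4028=290983; balance=1007043-290983=716060
6. interest=⌊716060·40/10000⌋=2864; principal=295011-2864=292147; balance=716060-292147=423913
7. interest=⌊423913·40/10000⌋=1695; principal=295011-1695=293316; balance=423913-293316=130597
8. interest=⌊130597·40/10000⌋=522; principal=min(295011-522,130597)=130597; balance=130597-130597=0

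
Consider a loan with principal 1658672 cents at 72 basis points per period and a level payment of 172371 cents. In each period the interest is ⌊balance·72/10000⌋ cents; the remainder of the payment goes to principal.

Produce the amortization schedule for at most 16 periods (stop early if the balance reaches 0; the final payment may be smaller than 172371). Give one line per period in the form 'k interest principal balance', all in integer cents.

1. interest=⌊1658672·72/10000⌋=11942; principal=172371-11942=160429; balance=1658672-160429=1498243
2. interest=⌊1498243·72/10000⌋=10787; principal=172371-10787=161584; balance=1498243-161584=1336659
3. interest=⌊1336659·72/10000⌋=9623; principal=172371-9623=162748; balance=1336659-162748=1173911
4. interest=⌊1173911·72/10000⌋=8452; principal=172371-8452=163919; balance=1173911-163919=1009992
5. interest=⌊1009992·72/10000⌋=7271; principal=172371-7271=165100; balance=1009992-165100=844892
6. interest=⌊844892·72/10000⌋=6083; principal=172371-6083=166288; balance=844892-166288=678604
7. interest=⌊678604·72/10000⌋=4885; principal=172371-4885=167486; balance=678604-167486=511118
8. interest=⌊511118·72/10000⌋=3680; principal=172371-3680=168691; balance=511118-168691=342427
9. interest=⌊342427·72/10000⌋=2465; principal=172371-2465=169906; balance=342427-169906=172521
10. interest=⌊172521·72/10000⌋=1242; principal=172371-1242=171129; balance=172521-171129=1392
11. interest=⌊1392·72/10000⌋=10; principal=min(172371-10,1392)=1392; balance=1392-1392=0

1 11942 160429 1498243
2 10787 161584 1336659
3 9623 162748 1173911
4 8452 163919 1009992
5 7271 165100 844892
6 6083 166288 678604
7 4885 167486 511118
8 3680 168691 342427
9 2465 169906 172521
10 1242 171129 1392
11 10 1392 0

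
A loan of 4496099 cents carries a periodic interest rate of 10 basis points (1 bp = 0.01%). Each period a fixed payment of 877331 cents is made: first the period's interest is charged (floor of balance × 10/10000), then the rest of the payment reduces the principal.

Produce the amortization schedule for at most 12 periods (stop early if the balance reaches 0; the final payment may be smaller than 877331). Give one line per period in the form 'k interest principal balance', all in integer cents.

1 4496 872835 3623264
2 3623 873708 2749556
3 2749 874582 1874974
4 1874 875457 999517
5 999 876332 123185
6 123 123185 0

1. interest=⌊4496099·10/10000⌋=4496; principal=877331-4496=872835; balance=4496099-872835=3623264
2. interest=⌊3623264·10/10000⌋=3623; principal=877331-3623=873708; balance=3623264-873708=2749556
3. interest=⌊2749556·10/10000⌋=2749; principal=877331-2749=874582; balance=2749556-874582=1874974
4. interest=⌊1874974·10/10000⌋=1874; principal=877331-1874=875457; balance=1874974-875457=999517
5. interest=⌊999517·10/10000⌋=999; principal=877331-999=876332; balance=999517-876332=123185
6. interest=⌊123185·10/10000⌋=123; principal=min(877331-123,123185)=123185; balance=123185-123185=0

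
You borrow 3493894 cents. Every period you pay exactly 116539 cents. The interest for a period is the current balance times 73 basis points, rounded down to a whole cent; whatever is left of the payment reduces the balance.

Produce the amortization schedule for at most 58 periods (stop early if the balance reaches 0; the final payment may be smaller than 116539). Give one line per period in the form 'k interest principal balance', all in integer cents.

1. interest=⌊3493894·73/10000⌋=25505; principal=116539-25505=91034; balance=3493894-91034=3402860
2. interest=⌊3402860·73/10000⌋=24840; principal=116539-24840=91699; balance=3402860-91699=3311161
3. interest=⌊3311161·73/10000⌋=24171; principal=116539-24171=92368; balance=3311161-92368=3218793
4. interest=⌊3218793·73/10000⌋=23497; principal=116539-23497=93042; balance=3218793-93042=3125751
5. interest=⌊3125751·73/10000⌋=22817; principal=116539-22817=93722; balance=3125751-93722=3032029
6. interest=⌊3032029·73/10000⌋=22133; principal=116539-22133=94406; balance=3032029-94406=2937623
7. interest=⌊2937623·73/10000⌋=21444; principal=116539-21444=95095; balance=2937623-95095=2842528
8. interest=⌊2842528·73/10000⌋=20750; principal=116539-20750=95789; balance=2842528-95789=2746739
9. interest=⌊2746739·73/10000⌋=20051; principal=116539-20051=96488; balance=2746739-96488=2650251
10. interest=⌊2650251·73/10000⌋=19346; principal=116539-19346=97193; balance=2650251-97193=2553058
11. interest=⌊2553058·73/10000⌋=18637; principal=116539-18637=97902; balance=2553058-97902=2455156
12. interest=⌊2455156·73/10000⌋=17922; principal=116539-17922=98617; balance=2455156-98617=2356539
13. interest=⌊2356539·73/10000⌋=17202; principal=116539-17202=99337; balance=2356539-99337=2257202
14. interest=⌊2257202·73/10000⌋=16477; principal=116539-16477=100062; balance=2257202-100062=2157140
15. interest=⌊2157140·73/10000⌋=15747; principal=116539-15747=100792; balance=2157140-100792=2056348
16. interest=⌊2056348·73/10000⌋=15011; principal=116539-15011=101528; balance=2056348-101528=1954820
17. interest=⌊1954820·73/10000⌋=14270; principal=116539-14270=102269; balance=1954820-102269=1852551
18. interest=⌊1852551·73/10000⌋=13523; principal=116539-13523=103016; balance=1852551-103016=1749535
19. interest=⌊1749535·73/10000⌋=12771; principal=116539-12771=103768; balance=1749535-103768=1645767
20. interest=⌊1645767·73/10000⌋=12014; principal=116539-12014=104525; balance=1645767-104525=1541242
21. interest=⌊1541242·73/10000⌋=11251; principal=116539-11251=105288; balance=1541242-105288=1435954
22. interest=⌊1435954·73/10000⌋=10482; principal=116539-10482=106057; balance=1435954-106057=1329897
23. interest=⌊1329897·73/10000⌋=9708; principal=116539-9708=106831; balance=1329897-106831=1223066
24. interest=⌊1223066·73/10000⌋=8928; principal=116539-8928=107611; balance=1223066-107611=1115455
25. interest=⌊1115455·73/10000⌋=8142; principal=116539-8142=108397; balance=1115455-108397=1007058
26. interest=⌊1007058·73/10000⌋=7351; principal=116539-7351=109188; balance=1007058-109188=897870
27. interest=⌊897870·73/10000⌋=6554; principal=116539-6554=109985; balance=897870-109985=787885
28. interest=⌊787885·73/10000⌋=5751; principal=116539-5751=110788; balance=787885-110788=677097
29. interest=⌊677097·73/10000⌋=4942; principal=116539-4942=111597; balance=677097-111597=565500
30. interest=⌊565500·73/10000⌋=4128; principal=116539-4128=112411; balance=565500-112411=453089
31. interest=⌊453089·73/10000⌋=3307; principal=116539-3307=113232; balance=453089-113232=339857
32. interest=⌊339857·73/10000⌋=2480; principal=116539-2480=114059; balance=339857-114059=225798
33. interest=⌊225798·73/10000⌋=1648; principal=116539-1648=114891; balance=225798-114891=110907
34. interest=⌊110907·73/10000⌋=809; principal=min(116539-809,110907)=110907; balance=110907-110907=0

1 25505 91034 3402860
2 24840 91699 3311161
3 24171 92368 3218793
4 23497 93042 3125751
5 22817 93722 3032029
6 22133 94406 2937623
7 21444 95095 2842528
8 20750 95789 2746739
9 20051 96488 2650251
10 19346 97193 2553058
11 18637 97902 2455156
12 17922 98617 2356539
13 17202 99337 2257202
14 16477 100062 2157140
15 15747 100792 2056348
16 15011 101528 1954820
17 14270 102269 1852551
18 13523 103016 1749535
19 12771 103768 1645767
20 12014 104525 1541242
21 11251 105288 1435954
22 10482 106057 1329897
23 9708 106831 1223066
24 8928 107611 1115455
25 8142 108397 1007058
26 7351 109188 897870
27 6554 109985 787885
28 5751 110788 677097
29 4942 111597 565500
30 4128 112411 453089
31 3307 113232 339857
32 2480 114059 225798
33 1648 114891 110907
34 809 110907 0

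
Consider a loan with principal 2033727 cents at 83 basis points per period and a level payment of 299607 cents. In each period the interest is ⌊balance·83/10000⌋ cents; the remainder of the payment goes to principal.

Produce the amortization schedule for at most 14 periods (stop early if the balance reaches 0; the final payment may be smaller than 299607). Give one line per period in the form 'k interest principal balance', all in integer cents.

1. interest=⌊2033727·83/10000⌋=16879; principal=299607-16879=282728; balance=2033727-282728=1750999
2. interest=⌊1750999·83/10000⌋=14533; principal=299607-14533=285074; balance=1750999-285074=1465925
3. interest=⌊1465925·83/10000⌋=12167; principal=299607-12167=287440; balance=1465925-287440=1178485
4. interest=⌊1178485·83/10000⌋=9781; principal=299607-9781=289826; balance=1178485-289826=888659
5. interest=⌊888659·83/10000⌋=7375; principal=299607-7375=292232; balance=888659-292232=596427
6. interest=⌊596427·83/10000⌋=4950; principal=299607-4950=294657; balance=596427-294657=301770
7. interest=⌊301770·83/10000⌋=2504; principal=299607-2504=297103; balance=301770-297103=4667
8. interest=⌊4667·83/10000⌋=38; principal=min(299607-38,4667)=4667; balance=4667-4667=0

1 16879 282728 1750999
2 14533 285074 1465925
3 12167 287440 1178485
4 9781 289826 888659
5 7375 292232 596427
6 4950 294657 301770
7 2504 297103 4667
8 38 4667 0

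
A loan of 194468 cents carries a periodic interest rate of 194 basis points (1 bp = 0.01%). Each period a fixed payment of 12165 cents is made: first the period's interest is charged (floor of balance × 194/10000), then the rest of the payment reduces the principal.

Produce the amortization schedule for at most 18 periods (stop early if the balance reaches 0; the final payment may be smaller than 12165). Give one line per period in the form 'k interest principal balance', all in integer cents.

1 3772 8393 186075
2 3609 8556 177519
3 3443 8722 168797
4 3274 8891 159906
5 3102 9063 150843
6 2926 9239 141604
7 2747 9418 132186
8 2564 9601 122585
9 2378 9787 112798
10 2188 9977 102821
11 1994 10171 92650
12 1797 10368 82282
13 1596 10569 71713
14 1391 10774 60939
15 1182 10983 49956
16 969 11196 38760
17 751 11414 27346
18 530 11635 15711

1. interest=⌊194468·194/10000⌋=3772; principal=12165-3772=8393; balance=194468-8393=186075
2. interest=⌊186075·194/10000⌋=3609; principal=12165-3609=8556; balance=186075-8556=177519
3. interest=⌊177519·194/10000⌋=3443; principal=12165-3443=8722; balance=177519-8722=168797
4. interest=⌊168797·194/10000⌋=3274; principal=12165-3274=8891; balance=168797-8891=159906
5. interest=⌊159906·194/10000⌋=3102; principal=12165-3102=9063; balance=159906-9063=150843
6. interest=⌊150843·194/10000⌋=2926; principal=12165-2926=9239; balance=150843-9239=141604
7. interest=⌊141604·194/10000⌋=2747; principal=12165-2747=9418; balance=141604-9418=132186
8. interest=⌊132186·194/10000⌋=2564; principal=12165-2564=9601; balance=132186-9601=122585
9. interest=⌊122585·194/10000⌋=2378; principal=12165-2378=9787; balance=122585-9787=112798
10. interest=⌊112798·194/10000⌋=2188; principal=12165-2188=9977; balance=112798-9977=102821
11. interest=⌊102821·194/10000⌋=1994; principal=12165-1994=10171; balance=102821-10171=92650
12. interest=⌊92650·194/10000⌋=1797; principal=12165-1797=10368; balance=92650-10368=82282
13. interest=⌊82282·194/10000⌋=1596; principal=12165-1596=10569; balance=82282-10569=71713
14. interest=⌊71713·194/10000⌋=1391; principal=12165-1391=10774; balance=71713-10774=60939
15. interest=⌊60939·194/10000⌋=1182; principal=12165-1182=10983; balance=60939-10983=49956
16. interest=⌊49956·194/10000⌋=969; principal=12165-969=11196; balance=49956-11196=38760
17. interest=⌊38760·194/10000⌋=751; principal=12165-751=11414; balance=38760-11414=27346
18. interest=⌊27346·194/10000⌋=530; principal=12165-530=11635; balance=27346-11635=15711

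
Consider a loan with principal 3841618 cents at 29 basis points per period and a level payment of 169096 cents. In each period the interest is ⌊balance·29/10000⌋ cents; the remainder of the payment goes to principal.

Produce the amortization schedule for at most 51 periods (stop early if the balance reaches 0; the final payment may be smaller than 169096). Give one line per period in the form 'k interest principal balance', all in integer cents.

1. interest=⌊3841618·29/10000⌋=11140; principal=169096-11140=157956; balance=3841618-157956=3683662
2. interest=⌊3683662·29/10000⌋=10682; principal=169096-10682=158414; balance=3683662-158414=3525248
3. interest=⌊3525248·29/10000⌋=10223; principal=169096-10223=158873; balance=3525248-158873=3366375
4. interest=⌊3366375·29/10000⌋=9762; principal=169096-9762=159334; balance=3366375-159334=3207041
5. interest=⌊3207041·29/10000⌋=9300; principal=169096-9300=159796; balance=3207041-159796=3047245
6. interest=⌊3047245·29/10000⌋=8837; principal=169096-8837=160259; balance=3047245-160259=2886986
7. interest=⌊2886986·29/10000⌋=8372; principal=169096-8372=160724; balance=2886986-160724=2726262
8. interest=⌊2726262·29/10000⌋=7906; principal=169096-7906=161190; balance=2726262-161190=2565072
9. interest=⌊2565072·29/10000⌋=7438; principal=169096-7438=161658; balance=2565072-161658=2403414
10. interest=⌊2403414·29/10000⌋=6969; principal=169096-6969=162127; balance=2403414-162127=2241287
11. interest=⌊2241287·29/10000⌋=6499; principal=169096-6499=162597; balance=2241287-162597=2078690
12. interest=⌊2078690·29/10000⌋=6028; principal=169096-6028=163068; balance=2078690-163068=1915622
13. interest=⌊1915622·29/10000⌋=5555; principal=169096-5555=163541; balance=1915622-163541=1752081
14. interest=⌊1752081·29/10000⌋=5081; principal=169096-5081=164015; balance=1752081-164015=1588066
15. interest=⌊1588066·29/10000⌋=4605; principal=169096-4605=164491; balance=1588066-164491=1423575
16. interest=⌊1423575·29/10000⌋=4128; principal=169096-4128=164968; balance=1423575-164968=1258607
17. interest=⌊1258607·29/10000⌋=3649; principal=169096-3649=165447; balance=1258607-165447=1093160
18. interest=⌊1093160·29/10000⌋=3170; principal=169096-3170=165926; balance=1093160-165926=927234
19. interest=⌊927234·29/10000⌋=2688; principal=169096-2688=166408; balance=927234-166408=760826
20. interest=⌊760826·29/10000⌋=2206; principal=169096-2206=166890; balance=760826-166890=593936
21. interest=⌊593936·29/10000⌋=1722; principal=169096-1722=167374; balance=593936-167374=426562
22. interest=⌊426562·29/10000⌋=1237; principal=169096-1237=167859; balance=426562-167859=258703
23. interest=⌊258703·29/10000⌋=750; principal=169096-750=168346; balance=258703-168346=90357
24. interest=⌊90357·29/10000⌋=262; principal=min(169096-262,90357)=90357; balance=90357-90357=0

1 11140 157956 3683662
2 10682 158414 3525248
3 10223 158873 3366375
4 9762 159334 3207041
5 9300 159796 3047245
6 8837 160259 2886986
7 8372 160724 2726262
8 7906 161190 2565072
9 7438 161658 2403414
10 6969 162127 2241287
11 6499 162597 2078690
12 6028 163068 1915622
13 5555 163541 1752081
14 5081 164015 1588066
15 4605 164491 1423575
16 4128 164968 1258607
17 3649 165447 1093160
18 3170 165926 927234
19 2688 166408 760826
20 2206 166890 593936
21 1722 167374 426562
22 1237 167859 258703
23 750 168346 90357
24 262 90357 0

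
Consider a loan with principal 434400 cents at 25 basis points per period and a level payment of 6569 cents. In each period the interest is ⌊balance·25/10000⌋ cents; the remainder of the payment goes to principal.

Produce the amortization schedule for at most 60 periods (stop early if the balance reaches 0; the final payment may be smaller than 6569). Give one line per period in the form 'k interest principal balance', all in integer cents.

1. interest=⌊434400·25/10000⌋=1086; principal=6569-1086=5483; balance=434400-5483=428917
2. interest=⌊428917·25/10000⌋=1072; principal=6569-1072=5497; balance=428917-5497=423420
3. interest=⌊423420·25/10000⌋=1058; principal=6569-1058=5511; balance=423420-5511=417909
4. interest=⌊417909·25/10000⌋=1044; principal=6569-1044=5525; balance=417909-5525=412384
5. interest=⌊412384·25/10000⌋=1030; principal=6569-1030=5539; balance=412384-5539=406845
6. interest=⌊406845·25/10000⌋=1017; principal=6569-1017=5552; balance=406845-5552=401293
7. interest=⌊401293·25/10000⌋=1003; principal=6569-1003=5566; balance=401293-5566=395727
8. interest=⌊395727·25/10000⌋=989; principal=6569-989=5580; balance=395727-5580=390147
9. interest=⌊390147·25/10000⌋=975; principal=6569-975=5594; balance=390147-5594=384553
10. interest=⌊384553·25/10000⌋=961; principal=6569-961=5608; balance=384553-5608=378945
11. interest=⌊378945·25/10000⌋=947; principal=6569-947=5622; balance=378945-5622=373323
12. interest=⌊373323·25/10000⌋=933; principal=6569-933=5636; balance=373323-5636=367687
13. interest=⌊367687·25/10000⌋=919; principal=6569-919=5650; balance=367687-5650=362037
14. interest=⌊362037·25/10000⌋=905; principal=6569-905=5664; balance=362037-5664=356373
15. interest=⌊356373·25/10000⌋=890; principal=6569-890=5679; balance=356373-5679=350694
16. interest=⌊350694·25/10000⌋=876; principal=6569-876=5693; balance=350694-5693=345001
17. interest=⌊345001·25/10000⌋=862; principal=6569-862=5707; balance=345001-5707=339294
18. interest=⌊339294·25/10000⌋=848; principal=6569-848=5721; balance=339294-5721=333573
19. interest=⌊333573·25/10000⌋=833; principal=6569-833=5736; balance=333573-5736=327837
20. interest=⌊327837·25/10000⌋=819; principal=6569-819=5750; balance=327837-5750=322087
21. interest=⌊322087·25/10000⌋=805; principal=6569-805=5764; balance=322087-5764=316323
22. interest=⌊316323·25/10000⌋=790; principal=6569-790=5779; balance=316323-5779=310544
23. interest=⌊310544·25/10000⌋=776; principal=6569-776=5793; balance=310544-5793=304751
24. interest=⌊304751·25/10000⌋=761; principal=6569-761=5808; balance=304751-5808=298943
25. interest=⌊298943·25/10000⌋=747; principal=6569-747=5822; balance=298943-5822=293121
26. interest=⌊293121·25/10000⌋=732; principal=6569-732=5837; balance=293121-5837=287284
27. interest=⌊287284·25/10000⌋=718; principal=6569-718=5851; balance=287284-5851=281433
28. interest=⌊281433·25/10000⌋=703; principal=6569-703=5866; balance=281433-5866=275567
29. interest=⌊275567·25/10000⌋=688; principal=6569-688=5881; balance=275567-5881=269686
30. interest=⌊269686·25/10000⌋=674; principal=6569-674=5895; balance=269686-5895=263791
31. interest=⌊263791·25/10000⌋=659; principal=6569-659=5910; balance=263791-5910=257881
32. interest=⌊257881·25/10000⌋=644; principal=6569-644=5925; balance=257881-5925=251956
33. interest=⌊251956·25/10000⌋=629; principal=6569-629=5940; balance=251956-5940=246016
34. interest=⌊246016·25/10000⌋=615; principal=6569-615=5954; balance=246016-5954=240062
35. interest=⌊240062·25/10000⌋=600; principal=6569-600=5969; balance=240062-5969=234093
36. interest=⌊234093·25/10000⌋=585; principal=6569-585=5984; balance=234093-5984=228109
37. interest=⌊228109·25/10000⌋=570; principal=6569-570=5999; balance=228109-5999=222110
38. interest=⌊222110·25/10000⌋=555; principal=6569-555=6014; balance=222110-6014=216096
39. interest=⌊216096·25/10000⌋=540; principal=6569-540=6029; balance=216096-6029=210067
40. interest=⌊210067·25/10000⌋=525; principal=6569-525=6044; balance=210067-6044=204023
41. interest=⌊204023·25/10000⌋=510; principal=6569-510=6059; balance=204023-6059=197964
42. interest=⌊197964·25/10000⌋=494; principal=6569-494=6075; balance=197964-6075=191889
43. interest=⌊191889·25/10000⌋=479; principal=6569-479=6090; balance=191889-6090=185799
44. interest=⌊185799·25/10000⌋=464; principal=6569-464=6105; balance=185799-6105=179694
45. interest=⌊179694·25/10000⌋=449; principal=6569-449=6120; balance=179694-6120=173574
46. interest=⌊173574·25/10000⌋=433; principal=6569-433=6136; balance=173574-6136=167438
47. interest=⌊167438·25/10000⌋=418; principal=6569-418=6151; balance=167438-6151=161287
48. interest=⌊161287·25/10000⌋=403; principal=6569-403=6166; balance=161287-6166=155121
49. interest=⌊155121·25/10000⌋=387; principal=6569-387=6182; balance=155121-6182=148939
50. interest=⌊148939·25/10000⌋=372; principal=6569-372=6197; balance=148939-6197=142742
51. interest=⌊142742·25/10000⌋=356; principal=6569-356=6213; balance=142742-6213=136529
52. interest=⌊136529·25/10000⌋=341; principal=6569-341=6228; balance=136529-6228=130301
53. interest=⌊130301·25/10000⌋=325; principal=6569-325=6244; balance=130301-6244=124057
54. interest=⌊124057·25/10000⌋=310; principal=6569-310=6259; balance=124057-6259=117798
55. interest=⌊117798·25/10000⌋=294; principal=6569-294=6275; balance=117798-6275=111523
56. interest=⌊111523·25/10000⌋=278; principal=6569-278=6291; balance=111523-6291=105232
57. interest=⌊105232·25/10000⌋=263; principal=6569-263=6306; balance=105232-6306=98926
58. interest=⌊98926·25/10000⌋=247; principal=6569-247=6322; balance=98926-6322=92604
59. interest=⌊92604·25/10000⌋=231; principal=6569-231=6338; balance=92604-6338=86266
60. interest=⌊86266·25/10000⌋=215; principal=6569-215=6354; balance=86266-6354=79912

1 1086 5483 428917
2 1072 5497 423420
3 1058 5511 417909
4 1044 5525 412384
5 1030 5539 406845
6 1017 5552 401293
7 1003 5566 395727
8 989 5580 390147
9 975 5594 384553
10 961 5608 378945
11 947 5622 373323
12 933 5636 367687
13 919 5650 362037
14 905 5664 356373
15 890 5679 350694
16 876 5693 345001
17 862 5707 339294
18 848 5721 333573
19 833 5736 327837
20 819 5750 322087
21 805 5764 316323
22 790 5779 310544
23 776 5793 304751
24 761 5808 298943
25 747 5822 293121
26 732 5837 287284
27 718 5851 281433
28 703 5866 275567
29 688 5881 269686
30 674 5895 263791
31 659 5910 257881
32 644 5925 251956
33 629 5940 246016
34 615 5954 240062
35 600 5969 234093
36 585 5984 228109
37 570 5999 222110
38 555 6014 216096
39 540 6029 210067
40 525 6044 204023
41 510 6059 197964
42 494 6075 191889
43 479 6090 185799
44 464 6105 179694
45 449 6120 173574
46 433 6136 167438
47 418 6151 161287
48 403 6166 155121
49 387 6182 148939
50 372 6197 142742
51 356 6213 136529
52 341 6228 130301
53 325 6244 124057
54 310 6259 117798
55 294 6275 111523
56 278 6291 105232
57 263 6306 98926
58 247 6322 92604
59 231 6338 86266
60 215 6354 79912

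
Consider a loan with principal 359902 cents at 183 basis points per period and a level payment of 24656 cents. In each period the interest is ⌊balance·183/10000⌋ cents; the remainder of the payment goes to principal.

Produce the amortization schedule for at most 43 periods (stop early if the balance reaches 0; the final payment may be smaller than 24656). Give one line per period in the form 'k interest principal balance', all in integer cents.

1 6586 18070 341832
2 6255 18401 323431
3 5918 18738 304693
4 5575 19081 285612
5 5226 19430 266182
6 4871 19785 246397
7 4509 20147 226250
8 4140 20516 205734
9 3764 20892 184842
10 3382 21274 163568
11 2993 21663 141905
12 2596 22060 119845
13 2193 22463 97382
14 1782 22874 74508
15 1363 23293 51215
16 937 23719 27496
17 503 24153 3343
18 61 3343 0

1. interest=⌊359902·183/10000⌋=6586; principal=24656-6586=18070; balance=359902-18070=341832
2. interest=⌊341832·183/10000⌋=6255; principal=24656-6255=18401; balance=341832-18401=323431
3. interest=⌊323431·183/10000⌋=5918; principal=24656-5918=18738; balance=323431-18738=304693
4. interest=⌊304693·183/10000⌋=5575; principal=24656-5575=19081; balance=304693-19081=285612
5. interest=⌊285612·183/10000⌋=5226; principal=24656-5226=19430; balance=285612-19430=266182
6. interest=⌊266182·183/10000⌋=4871; principal=24656-4871=19785; balance=266182-19785=246397
7. interest=⌊246397·183/10000⌋=4509; principal=24656-4509=20147; balance=246397-20147=226250
8. interest=⌊226250·183/10000⌋=4140; principal=24656-4140=20516; balance=226250-20516=205734
9. interest=⌊205734·183/10000⌋=3764; principal=24656-3764=20892; balance=205734-20892=184842
10. interest=⌊184842·183/10000⌋=3382; principal=24656-3382=21274; balance=184842-21274=163568
11. interest=⌊163568·183/10000⌋=2993; principal=24656-2993=21663; balance=163568-21663=141905
12. interest=⌊141905·183/10000⌋=2596; principal=24656-2596=22060; balance=141905-22060=119845
13. interest=⌊119845·183/10000⌋=2193; principal=24656-2193=22463; balance=119845-22463=97382
14. interest=⌊97382·183/10000⌋=1782; principal=24656-1782=22874; balance=97382-22874=74508
15. interest=⌊74508·183/10000⌋=1363; principal=24656-1363=23293; balance=74508-23293=51215
16. interest=⌊51215·183/10000⌋=937; principal=24656-937=23719; balance=51215-23719=27496
17. interest=⌊27496·183/10000⌋=503; principal=24656-503=24153; balance=27496-24153=3343
18. interest=⌊3343·183/10000⌋=61; principal=min(24656-61,3343)=3343; balance=3343-3343=0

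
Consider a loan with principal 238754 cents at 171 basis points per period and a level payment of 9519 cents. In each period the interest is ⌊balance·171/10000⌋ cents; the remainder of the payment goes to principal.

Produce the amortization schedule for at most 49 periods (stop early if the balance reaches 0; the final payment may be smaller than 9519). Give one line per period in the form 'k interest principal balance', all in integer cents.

1. interest=⌊238754·171/10000⌋=4082; principal=9519-4082=5437; balance=238754-5437=233317
2. interest=⌊233317·171/10000⌋=3989; principal=9519-3989=5530; balance=233317-5530=227787
3. interest=⌊227787·171/10000⌋=3895; principal=9519-3895=5624; balance=227787-5624=222163
4. interest=⌊222163·171/10000⌋=3798; principal=9519-3798=5721; balance=222163-5721=216442
5. interest=⌊216442·171/10000⌋=3701; principal=9519-3701=5818; balance=216442-5818=210624
6. interest=⌊210624·171/10000⌋=3601; principal=9519-3601=5918; balance=210624-5918=204706
7. interest=⌊204706·171/10000⌋=3500; principal=9519-3500=6019; balance=204706-6019=198687
8. interest=⌊198687·171/10000⌋=3397; principal=9519-3397=6122; balance=198687-6122=192565
9. interest=⌊192565·171/10000⌋=3292; principal=9519-3292=6227; balance=192565-6227=186338
10. interest=⌊186338·171/10000⌋=3186; principal=9519-3186=6333; balance=186338-6333=180005
11. interest=⌊180005·171/10000⌋=3078; principal=9519-3078=6441; balance=180005-6441=173564
12. interest=⌊173564·171/10000⌋=2967; principal=9519-2967=6552; balance=173564-6552=167012
13. interest=⌊167012·171/10000⌋=2855; principal=9519-2855=6664; balance=167012-6664=160348
14. interest=⌊160348·171/10000⌋=2741; principal=9519-2741=6778; balance=160348-6778=153570
15. interest=⌊153570·171/10000⌋=2626; principal=9519-2626=6893; balance=153570-6893=146677
16. interest=⌊146677·171/10000⌋=2508; principal=9519-2508=7011; balance=146677-7011=139666
17. interest=⌊139666·171/10000⌋=2388; principal=9519-2388=7131; balance=139666-7131=132535
18. interest=⌊132535·171/10000⌋=2266; principal=9519-2266=7253; balance=132535-7253=125282
19. interest=⌊125282·171/10000⌋=2142; principal=9519-2142=7377; balance=125282-7377=117905
20. interest=⌊117905·171/10000⌋=2016; principal=9519-2016=7503; balance=117905-7503=110402
21. interest=⌊110402·171/10000⌋=1887; principal=9519-1887=7632; balance=110402-7632=102770
22. interest=⌊102770·171/10000⌋=1757; principal=9519-1757=7762; balance=102770-7762=95008
23. interest=⌊95008·171/10000⌋=1624; principal=9519-1624=7895; balance=95008-7895=87113
24. interest=⌊87113·171/10000⌋=1489; principal=9519-1489=8030; balance=87113-8030=79083
25. interest=⌊79083·171/10000⌋=1352; principal=9519-1352=8167; balance=79083-8167=70916
26. interest=⌊70916·171/10000⌋=1212; principal=9519-1212=8307; balance=70916-8307=62609
27. interest=⌊62609·171/10000⌋=1070; principal=9519-1070=8449; balance=62609-8449=54160
28. interest=⌊54160·171/10000⌋=926; principal=9519-926=8593; balance=54160-8593=45567
29. interest=⌊45567·171/10000⌋=779; principal=9519-779=8740; balance=45567-8740=36827
30. interest=⌊36827·171/10000⌋=629; principal=9519-629=8890; balance=36827-8890=27937
31. interest=⌊27937·171/10000⌋=477; principal=9519-477=9042; balance=27937-9042=18895
32. interest=⌊18895·171/10000⌋=323; principal=9519-323=9196; balance=18895-9196=9699
33. interest=⌊9699·171/10000⌋=165; principal=9519-165=9354; balance=9699-9354=345
34. interest=⌊345·171/10000⌋=5; principal=min(9519-5,345)=345; balance=345-345=0

1 4082 5437 233317
2 3989 5530 227787
3 3895 5624 222163
4 3798 5721 216442
5 3701 5818 210624
6 3601 5918 204706
7 3500 6019 198687
8 3397 6122 192565
9 3292 6227 186338
10 3186 6333 180005
11 3078 6441 173564
12 2967 6552 167012
13 2855 6664 160348
14 2741 6778 153570
15 2626 6893 146677
16 2508 7011 139666
17 2388 7131 132535
18 2266 7253 125282
19 2142 7377 117905
20 2016 7503 110402
21 1887 7632 102770
22 1757 7762 95008
23 1624 7895 87113
24 1489 8030 79083
25 1352 8167 70916
26 1212 8307 62609
27 1070 8449 54160
28 926 8593 45567
29 779 8740 36827
30 629 8890 27937
31 477 9042 18895
32 323 9196 9699
33 165 9354 345
34 5 345 0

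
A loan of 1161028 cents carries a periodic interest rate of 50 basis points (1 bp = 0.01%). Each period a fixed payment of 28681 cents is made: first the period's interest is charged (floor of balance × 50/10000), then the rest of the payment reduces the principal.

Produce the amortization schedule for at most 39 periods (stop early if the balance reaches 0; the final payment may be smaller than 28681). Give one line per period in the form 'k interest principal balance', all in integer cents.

1 5805 22876 1138152
2 5690 22991 1115161
3 5575 23106 1092055
4 5460 23221 1068834
5 5344 23337 1045497
6 5227 23454 1022043
7 5110 23571 998472
8 4992 23689 974783
9 4873 23808 950975
10 4754 23927 927048
11 4635 24046 903002
12 4515 24166 878836
13 4394 24287 854549
14 4272 24409 830140
15 4150 24531 805609
16 4028 24653 780956
17 3904 24777 756179
18 3780 24901 731278
19 3656 25025 706253
20 3531 25150 681103
21 3405 25276 655827
22 3279 25402 630425
23 3152 25529 604896
24 3024 25657 579239
25 2896 25785 553454
26 2767 25914 527540
27 2637 26044 501496
28 2507 26174 475322
29 2376 26305 449017
30 2245 26436 422581
31 2112 26569 396012
32 1980 26701 369311
33 1846 26835 342476
34 1712 26969 315507
35 1577 27104 288403
36 1442 27239 261164
37 1305 27376 233788
38 1168 27513 206275
39 1031 27650 178625

1. interest=⌊1161028·50/10000⌋=5805; principal=28681-5805=22876; balance=1161028-22876=1138152
2. interest=⌊1138152·50/10000⌋=5690; principal=28681-5690=22991; balance=1138152-22991=1115161
3. interest=⌊1115161·50/10000⌋=5575; principal=28681-5575=23106; balance=1115161-23106=1092055
4. interest=⌊1092055·50/10000⌋=5460; principal=28681-5460=23221; balance=1092055-23221=1068834
5. interest=⌊1068834·50/10000⌋=5344; principal=28681-5344=23337; balance=1068834-23337=1045497
6. interest=⌊1045497·50/10000⌋=5227; principal=28681-5227=23454; balance=1045497-23454=1022043
7. interest=⌊1022043·50/10000⌋=5110; principal=28681-5110=23571; balance=1022043-23571=998472
8. interest=⌊998472·50/10000⌋=4992; principal=28681-4992=23689; balance=998472-23689=974783
9. interest=⌊974783·50/10000⌋=4873; principal=28681-4873=23808; balance=974783-23808=950975
10. interest=⌊950975·50/10000⌋=4754; principal=28681-4754=23927; balance=950975-23927=927048
11. interest=⌊927048·50/10000⌋=4635; principal=28681-4635=24046; balance=927048-24046=903002
12. interest=⌊903002·50/10000⌋=4515; principal=28681-4515=24166; balance=903002-24166=878836
13. interest=⌊878836·50/10000⌋=4394; principal=28681-4394=24287; balance=878836-24287=854549
14. interest=⌊854549·50/10000⌋=4272; principal=28681-4272=24409; balance=854549-24409=830140
15. interest=⌊830140·50/10000⌋=4150; principal=28681-4150=24531; balance=830140-24531=805609
16. interest=⌊805609·50/10000⌋=4028; principal=28681-4028=24653; balance=805609-24653=780956
17. interest=⌊780956·50/10000⌋=3904; principal=28681-3904=24777; balance=780956-24777=756179
18. interest=⌊756179·50/10000⌋=3780; principal=28681-3780=24901; balance=756179-24901=731278
19. interest=⌊731278·50/10000⌋=3656; principal=28681-3656=25025; balance=731278-25025=706253
20. interest=⌊706253·50/10000⌋=3531; principal=28681-3531=25150; balance=706253-25150=681103
21. interest=⌊681103·50/10000⌋=3405; principal=28681-3405=25276; balance=681103-25276=655827
22. interest=⌊655827·50/10000⌋=3279; principal=28681-3279=25402; balance=655827-25402=630425
23. interest=⌊630425·50/10000⌋=3152; principal=28681-3152=25529; balance=630425-25529=604896
24. interest=⌊604896·50/10000⌋=3024; principal=28681-3024=25657; balance=604896-25657=579239
25. interest=⌊579239·50/10000⌋=2896; principal=28681-2896=25785; balance=579239-25785=553454
26. interest=⌊553454·50/10000⌋=2767; principal=28681-2767=25914; balance=553454-25914=527540
27. interest=⌊527540·50/10000⌋=2637; principal=28681-2637=26044; balance=527540-26044=501496
28. interest=⌊501496·50/10000⌋=2507; principal=28681-2507=26174; balance=501496-26174=475322
29. interest=⌊475322·50/10000⌋=2376; principal=28681-2376=26305; balance=475322-26305=449017
30. interest=⌊449017·50/10000⌋=2245; principal=28681-2245=26436; balance=449017-26436=422581
31. interest=⌊422581·50/10000⌋=2112; principal=28681-2112=26569; balance=422581-26569=396012
32. interest=⌊396012·50/10000⌋=1980; principal=28681-1980=26701; balance=396012-26701=369311
33. interest=⌊369311·50/10000⌋=1846; principal=28681-1846=26835; balance=369311-26835=342476
34. interest=⌊342476·50/10000⌋=1712; principal=28681-1712=26969; balance=342476-26969=315507
35. interest=⌊315507·50/10000⌋=1577; principal=28681-1577=27104; balance=315507-27104=288403
36. interest=⌊288403·50/10000⌋=1442; principal=28681-1442=27239; balance=288403-27239=261164
37. interest=⌊261164·50/10000⌋=1305; principal=28681-1305=27376; balance=261164-27376=233788
38. interest=⌊233788·50/10000⌋=1168; principal=28681-1168=27513; balance=233788-27513=206275
39. interest=⌊206275·50/10000⌋=1031; principal=28681-1031=27650; balance=206275-27650=178625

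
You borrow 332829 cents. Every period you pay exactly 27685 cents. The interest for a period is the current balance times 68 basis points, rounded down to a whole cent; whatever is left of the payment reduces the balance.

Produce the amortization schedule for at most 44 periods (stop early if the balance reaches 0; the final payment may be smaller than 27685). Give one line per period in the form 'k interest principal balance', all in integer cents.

1. interest=⌊332829·68/10000⌋=2263; principal=27685-2263=25422; balance=332829-25422=307407
2. interest=⌊307407·68/10000⌋=2090; principal=27685-2090=25595; balance=307407-25595=281812
3. interest=⌊281812·68/10000⌋=1916; principal=27685-1916=25769; balance=281812-25769=256043
4. interest=⌊256043·68/10000⌋=1741; principal=27685-1741=25944; balance=256043-25944=230099
5. interest=⌊230099·68/10000⌋=1564; principal=27685-1564=26121; balance=230099-26121=203978
6. interest=⌊203978·68/10000⌋=1387; principal=27685-1387=26298; balance=203978-26298=177680
7. interest=⌊177680·68/10000⌋=1208; principal=27685-1208=26477; balance=177680-26477=151203
8. interest=⌊151203·68/10000⌋=1028; principal=27685-1028=26657; balance=151203-26657=124546
9. interest=⌊124546·68/10000⌋=846; principal=27685-846=26839; balance=124546-26839=97707
10. interest=⌊97707·68/10000⌋=664; principal=27685-664=27021; balance=97707-27021=70686
11. interest=⌊70686·68/10000⌋=480; principal=27685-480=27205; balance=70686-27205=43481
12. interest=⌊43481·68/10000⌋=295; principal=27685-295=27390; balance=43481-27390=16091
13. interest=⌊16091·68/10000⌋=109; principal=min(27685-109,16091)=16091; balance=16091-16091=0

1 2263 25422 307407
2 2090 25595 281812
3 1916 25769 256043
4 1741 25944 230099
5 1564 26121 203978
6 1387 26298 177680
7 1208 26477 151203
8 1028 26657 124546
9 846 26839 97707
10 664 27021 70686
11 480 27205 43481
12 295 27390 16091
13 109 16091 0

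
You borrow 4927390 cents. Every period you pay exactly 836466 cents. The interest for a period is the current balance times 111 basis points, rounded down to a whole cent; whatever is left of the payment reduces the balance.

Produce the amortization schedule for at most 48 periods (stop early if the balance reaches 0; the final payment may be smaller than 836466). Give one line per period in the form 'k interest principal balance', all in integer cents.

1 54694 781772 4145618
2 46016 790450 3355168
3 37242 799224 2555944
4 28370 808096 1747848
5 19401 817065 930783
6 10331 826135 104648
7 1161 104648 0

1. interest=⌊4927390·111/10000⌋=54694; principal=836466-54694=781772; balance=4927390-781772=4145618
2. interest=⌊4145618·111/10000⌋=46016; principal=836466-46016=790450; balance=4145618-790450=3355168
3. interest=⌊3355168·111/10000⌋=37242; principal=836466-37242=799224; balance=3355168-799224=2555944
4. interest=⌊2555944·111/10000⌋=28370; principal=836466-28370=808096; balance=2555944-808096=1747848
5. interest=⌊1747848·111/10000⌋=19401; principal=836466-19401=817065; balance=1747848-817065=930783
6. interest=⌊930783·111/10000⌋=10331; principal=836466-10331=826135; balance=930783-826135=104648
7. interest=⌊104648·111/10000⌋=1161; principal=min(836466-1161,104648)=104648; balance=104648-104648=0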